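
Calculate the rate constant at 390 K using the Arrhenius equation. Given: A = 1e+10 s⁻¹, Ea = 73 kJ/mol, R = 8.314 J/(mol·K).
1.67e+00 s⁻¹

k = A·exp(-Ea/(R·T)) = 1e+10·exp(-73000/(8.314·390)) = 1e+10·exp(-22.5138) = 1e+10·1.6688e-10 = 1.67e+00 s⁻¹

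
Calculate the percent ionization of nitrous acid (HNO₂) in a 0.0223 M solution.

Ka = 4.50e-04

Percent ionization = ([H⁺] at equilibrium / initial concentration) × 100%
Percent ionization = 13.2%

Let x = [H⁺]. Ka = x²/(C - x) ⇒ x² + (4.50e-04)x - (4.50e-04)(0.0223) = 0. x = 2.9508e-03. Percent = (2.9508e-03/0.0223) × 100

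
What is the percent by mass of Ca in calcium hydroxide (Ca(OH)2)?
Mass of Ca in formula = 40.08 × 1 = 40.08 g/mol
Molar mass = 74.1 g/mol
% Ca = (40.08/74.1) × 100% = 54.09%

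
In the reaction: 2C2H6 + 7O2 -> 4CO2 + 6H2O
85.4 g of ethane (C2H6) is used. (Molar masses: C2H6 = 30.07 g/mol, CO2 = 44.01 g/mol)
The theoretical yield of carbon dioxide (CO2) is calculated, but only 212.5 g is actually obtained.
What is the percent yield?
Moles of C2H6 = 85.4 g ÷ 30.07 g/mol = 2.84004 mol
Mole ratio: 4 mol CO2 / 2 mol C2H6
Moles of CO2 = 2.84004 × (4/2) = 5.68008 mol
Theoretical yield = 5.68008 mol × 44.01 g/mol = 249.98 g
Actual yield = 212.5 g
Percent yield = (212.5 / 249.98) × 100% = 85.0%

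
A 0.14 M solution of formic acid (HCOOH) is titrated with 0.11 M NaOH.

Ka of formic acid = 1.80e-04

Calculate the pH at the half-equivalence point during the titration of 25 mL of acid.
pH = pKa = 3.74

At the half-equivalence point, [HA] = [A⁻], so by Henderson–Hasselbalch pH = pKa + log(1) = pKa.
pKa = −log(1.80e-04) = 3.74.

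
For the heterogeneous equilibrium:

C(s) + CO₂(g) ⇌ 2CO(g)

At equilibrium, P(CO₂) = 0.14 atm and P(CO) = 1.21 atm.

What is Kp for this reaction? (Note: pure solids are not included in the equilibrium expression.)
K_p = 10.458

Solid C is excluded.
Kp = P(CO)²/P(CO₂) = (1.21)²/0.14 = 1.464/0.14 = 10.458.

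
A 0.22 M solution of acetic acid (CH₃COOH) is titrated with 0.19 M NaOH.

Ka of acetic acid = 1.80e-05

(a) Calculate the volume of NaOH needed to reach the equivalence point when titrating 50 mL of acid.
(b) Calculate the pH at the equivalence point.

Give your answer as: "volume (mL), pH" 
V = 57.9 mL, pH = 8.88

(a) At equivalence: moles acid = moles base.
moles acid = 0.22 × 0.05 = 0.011 mol; V_NaOH = 0.011/0.19 = 0.05789 L = 57.9 mL.
(b) At equivalence, all acid → conjugate base A⁻ at [A⁻] = 0.011/0.1079 = 0.102 M.
Kb = Kw/Ka = 1.0e-14/1.80e-05 = 5.556e-10; [OH⁻] = √(Kb·[A⁻]) = 7.526e-06; pOH = 5.12; pH = 14 − pOH = 8.88.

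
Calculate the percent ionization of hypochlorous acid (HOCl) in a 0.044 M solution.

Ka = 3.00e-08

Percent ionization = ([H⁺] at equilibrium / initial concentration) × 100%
Percent ionization = 0.0825%

Let x = [H⁺]. Ka = x²/(C - x) ⇒ x² + (3.00e-08)x - (3.00e-08)(0.044) = 0. x = 3.6317e-05. Percent = (3.6317e-05/0.044) × 100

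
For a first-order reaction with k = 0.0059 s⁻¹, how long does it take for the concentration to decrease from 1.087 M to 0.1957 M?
290.61 s

From ln[A] = ln[A]₀ - k·t: t = ln([A]₀/[A])/k = ln(1.087/0.1957)/0.0059 = ln(5.5544)/0.0059 = 1.7146/0.0059 = 290.61 s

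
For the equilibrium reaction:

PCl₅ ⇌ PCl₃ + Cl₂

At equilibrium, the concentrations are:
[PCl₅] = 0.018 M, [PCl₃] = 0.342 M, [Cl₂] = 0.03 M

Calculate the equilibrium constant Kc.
K_c = 0.5700

Kc = ([PCl₃] × [Cl₂]) / ([PCl₅])
   = ((0.342)·(0.03)) / ((0.018))
   = 0.01026 / 0.018 = 0.5700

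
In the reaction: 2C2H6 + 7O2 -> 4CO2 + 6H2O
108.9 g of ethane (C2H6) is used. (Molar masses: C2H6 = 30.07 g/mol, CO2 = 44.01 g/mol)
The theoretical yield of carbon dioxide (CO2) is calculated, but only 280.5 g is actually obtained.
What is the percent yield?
Moles of C2H6 = 108.9 g ÷ 30.07 g/mol = 3.62155 mol
Mole ratio: 4 mol CO2 / 2 mol C2H6
Moles of CO2 = 3.62155 × (4/2) = 7.2431 mol
Theoretical yield = 7.2431 mol × 44.01 g/mol = 318.77 g
Actual yield = 280.5 g
Percent yield = (280.5 / 318.77) × 100% = 88.0%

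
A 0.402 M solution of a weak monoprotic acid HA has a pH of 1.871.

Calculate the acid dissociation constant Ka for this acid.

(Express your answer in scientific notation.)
K_a = 4.66e-04

[H⁺] = 10^(−pH) = 10^(−1.871) = 1.346e-02 M. For HA ⇌ H⁺ + A⁻, Ka = x²/(C − x) = (1.346e-02)²/(0.402 − 1.346e-02) = 4.66e-04.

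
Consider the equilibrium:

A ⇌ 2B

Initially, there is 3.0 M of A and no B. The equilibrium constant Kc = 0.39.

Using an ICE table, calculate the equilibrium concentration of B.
[B] = 0.989 M

ICE: [A] = 3.0 − x, [B] = 2x.
Kc = (2x)²/(3.0 − x) = 0.39 ⇒ 4x² + 0.39x − 1.17 = 0.
x = (−0.39 + √(0.39² + 4·4·1.17))/(2·4) = (−0.39 + √18.872)/8 = 0.49428.
[B] = 2x = 0.989 M.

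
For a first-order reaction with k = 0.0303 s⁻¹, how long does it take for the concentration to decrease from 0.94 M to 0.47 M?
22.88 s

From ln[A] = ln[A]₀ - k·t: t = ln([A]₀/[A])/k = ln(0.94/0.47)/0.0303 = ln(2.0000)/0.0303 = 0.6931/0.0303 = 22.88 s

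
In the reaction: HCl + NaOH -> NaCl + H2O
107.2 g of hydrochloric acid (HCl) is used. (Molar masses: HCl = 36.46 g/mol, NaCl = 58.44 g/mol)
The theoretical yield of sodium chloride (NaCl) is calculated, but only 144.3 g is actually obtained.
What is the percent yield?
Moles of HCl = 107.2 g ÷ 36.46 g/mol = 2.94021 mol
Mole ratio: 1 mol NaCl / 1 mol HCl
Moles of NaCl = 2.94021 × (1/1) = 2.94021 mol
Theoretical yield = 2.94021 mol × 58.44 g/mol = 171.83 g
Actual yield = 144.3 g
Percent yield = (144.3 / 171.83) × 100% = 84.0%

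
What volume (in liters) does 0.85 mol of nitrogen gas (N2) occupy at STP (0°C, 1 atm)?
At STP, 1 mol of gas occupies 22.4 L
Volume = 0.85 mol × 22.4 L/mol = 19.04 L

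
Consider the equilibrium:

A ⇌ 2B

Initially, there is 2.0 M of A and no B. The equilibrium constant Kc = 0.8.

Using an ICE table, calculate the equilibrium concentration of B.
[B] = 1.081 M

ICE: [A] = 2.0 − x, [B] = 2x.
Kc = (2x)²/(2.0 − x) = 0.8 ⇒ 4x² + 0.8x − 1.6 = 0.
x = (−0.8 + √(0.8² + 4·4·1.6))/(2·4) = (−0.8 + √26.24)/8 = 0.54031.
[B] = 2x = 1.081 M.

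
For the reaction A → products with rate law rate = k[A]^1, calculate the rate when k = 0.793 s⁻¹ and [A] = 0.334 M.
0.2649 M/s

rate = k·[A]^1 = 0.793·(0.334)^1 = 0.793·0.334 = 0.2649 M/s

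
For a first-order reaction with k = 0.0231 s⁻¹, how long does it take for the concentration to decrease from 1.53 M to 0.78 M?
29.17 s

From ln[A] = ln[A]₀ - k·t: t = ln([A]₀/[A])/k = ln(1.53/0.78)/0.0231 = ln(1.9615)/0.0231 = 0.6737/0.0231 = 29.17 s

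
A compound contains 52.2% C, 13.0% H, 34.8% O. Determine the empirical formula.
Moles of C = 52.2 g / 12.01 g/mol = 4.346 mol
Moles of H = 13.0 g / 1.008 g/mol = 12.897 mol
Moles of O = 34.8 g / 16.0 g/mol = 2.175 mol

Smallest moles = 2.175
Divide all by smallest:
C: 4.346 / 2.175 = 2.00
H: 12.897 / 2.175 = 5.93
O: 2.175 / 2.175 = 1.00

Empirical formula: C2H6O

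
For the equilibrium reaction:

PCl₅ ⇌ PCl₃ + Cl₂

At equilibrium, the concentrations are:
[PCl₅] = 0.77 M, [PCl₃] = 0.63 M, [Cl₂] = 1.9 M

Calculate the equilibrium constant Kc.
K_c = 1.5545

Kc = ([PCl₃] × [Cl₂]) / ([PCl₅])
   = ((0.63)·(1.9)) / ((0.77))
   = 1.197 / 0.77 = 1.5545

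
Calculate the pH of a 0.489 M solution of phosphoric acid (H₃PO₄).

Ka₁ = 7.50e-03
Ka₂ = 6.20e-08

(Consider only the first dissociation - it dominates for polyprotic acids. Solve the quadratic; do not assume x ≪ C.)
pH = 1.24

x² + Ka₁·x − Ka₁·C = 0 with Ka₁ = 7.50e-03, C = 0.489.
x = (−Ka₁ + √(Ka₁² + 4·Ka₁·C))/2 = 5.6926e-02 M, so pH = 1.24.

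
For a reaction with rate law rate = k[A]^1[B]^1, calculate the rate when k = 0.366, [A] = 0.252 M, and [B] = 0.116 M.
0.0107 M/s

rate = k·[A]^1·[B]^1 = 0.366·(0.252)^1·(0.116)^1 = 0.366·0.252·0.116 = 0.0107 M/s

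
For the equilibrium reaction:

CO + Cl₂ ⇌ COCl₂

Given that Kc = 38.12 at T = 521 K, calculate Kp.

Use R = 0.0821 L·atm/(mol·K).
K_p = 0.8912

Δn = (moles gaseous products) − (moles gaseous reactants) = -1
T = 521 K; RT = 0.0821 × 521 = 42.7741
Kp = Kc·(RT)^Δn = 38.12 × (42.7741)^-1 = 38.12 × 0.0233786 = 0.8912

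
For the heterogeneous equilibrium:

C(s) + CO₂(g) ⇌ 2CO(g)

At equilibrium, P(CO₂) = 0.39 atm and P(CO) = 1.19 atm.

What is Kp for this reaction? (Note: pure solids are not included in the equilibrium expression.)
K_p = 3.631

Solid C is excluded.
Kp = P(CO)²/P(CO₂) = (1.19)²/0.39 = 1.416/0.39 = 3.631.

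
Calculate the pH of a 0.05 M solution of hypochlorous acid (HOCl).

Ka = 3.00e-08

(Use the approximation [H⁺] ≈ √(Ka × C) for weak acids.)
pH = 4.41

[H⁺] = √(Ka × C) = √(3.00e-08 × 0.05) = 3.8730e-05. pH = -log(3.8730e-05)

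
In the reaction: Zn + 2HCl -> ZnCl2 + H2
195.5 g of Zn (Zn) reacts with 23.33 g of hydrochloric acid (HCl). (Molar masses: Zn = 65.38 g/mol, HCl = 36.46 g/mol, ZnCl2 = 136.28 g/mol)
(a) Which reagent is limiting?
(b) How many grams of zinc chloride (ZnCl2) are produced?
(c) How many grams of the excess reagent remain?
(a) HCl, (b) 43.6 g, (c) 174.6 g

Moles of Zn = 195.5 g ÷ 65.38 g/mol = 2.99021 mol
Moles of HCl = 23.33 g ÷ 36.46 g/mol = 0.639879 mol
Moles ÷ coefficient: Zn: 2.99021/1 = 2.99, HCl: 0.639879/2 = 0.3199
(a) HCl has the smaller value, so HCl is the limiting reagent.
(b) Moles of ZnCl2 = 0.639879 mol HCl × (1/2) = 0.31994 mol; mass = 0.31994 mol × 136.28 g/mol = 43.6 g
(c) Zn consumed = 0.639879 × (1/2) = 0.31994 mol; remaining = 2.99021 − 0.31994 = 2.67027 mol; mass = 2.67027 mol × 65.38 g/mol = 174.6 g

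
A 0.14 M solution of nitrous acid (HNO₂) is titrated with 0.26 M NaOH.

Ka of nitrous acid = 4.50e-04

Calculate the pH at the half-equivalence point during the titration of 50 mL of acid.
pH = pKa = 3.35

At the half-equivalence point, [HA] = [A⁻], so by Henderson–Hasselbalch pH = pKa + log(1) = pKa.
pKa = −log(4.50e-04) = 3.35.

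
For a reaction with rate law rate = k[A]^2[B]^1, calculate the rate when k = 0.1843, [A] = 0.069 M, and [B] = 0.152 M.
0.0001334 M/s

rate = k·[A]^2·[B]^1 = 0.1843·(0.069)^2·(0.152)^1 = 0.1843·0.004761·0.152 = 0.0001334 M/s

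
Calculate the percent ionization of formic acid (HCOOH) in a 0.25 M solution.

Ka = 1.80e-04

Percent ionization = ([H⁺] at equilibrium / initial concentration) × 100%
Percent ionization = 2.65%

Let x = [H⁺]. Ka = x²/(C - x) ⇒ x² + (1.80e-04)x - (1.80e-04)(0.25) = 0. x = 6.6188e-03. Percent = (6.6188e-03/0.25) × 100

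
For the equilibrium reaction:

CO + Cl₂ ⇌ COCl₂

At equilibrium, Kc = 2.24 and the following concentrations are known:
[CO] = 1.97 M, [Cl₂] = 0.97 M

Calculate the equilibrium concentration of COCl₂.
[COCl₂] = 4.2804 M

Kc = ([COCl₂]) / ([CO] × [Cl₂]) = 2.24
[COCl₂]^1 = Kc · (reactant terms)/(other product terms) = 2.24 · 1.9109 / 1 = 4.2804
[COCl₂] = 4.2804 M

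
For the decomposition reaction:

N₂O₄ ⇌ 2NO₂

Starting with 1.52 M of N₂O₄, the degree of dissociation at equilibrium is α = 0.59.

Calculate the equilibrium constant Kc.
K_c = 5.1621

x = α·[A]₀ = 0.59 × 1.52 = 0.8968 M dissociated.
At eq: [N₂O₄] = 1.52 − 0.8968 = 0.6232 M; [NO₂] = 2x = 1.794 M.
Kc = [NO₂]²/[N₂O₄] = (1.794)²/0.6232 = 5.162.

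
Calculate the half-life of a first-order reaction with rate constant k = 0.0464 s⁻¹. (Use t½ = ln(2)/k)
14.94 s

t½ = ln(2)/k = 0.6931/0.0464 = 14.94 s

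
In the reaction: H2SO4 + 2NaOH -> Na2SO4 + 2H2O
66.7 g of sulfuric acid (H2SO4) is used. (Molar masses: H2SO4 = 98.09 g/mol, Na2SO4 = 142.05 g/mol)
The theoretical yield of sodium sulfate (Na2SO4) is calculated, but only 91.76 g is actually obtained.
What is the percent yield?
Moles of H2SO4 = 66.7 g ÷ 98.09 g/mol = 0.679988 mol
Mole ratio: 1 mol Na2SO4 / 1 mol H2SO4
Moles of Na2SO4 = 0.679988 × (1/1) = 0.679988 mol
Theoretical yield = 0.679988 mol × 142.05 g/mol = 96.592 g
Actual yield = 91.76 g
Percent yield = (91.76 / 96.592) × 100% = 95.0%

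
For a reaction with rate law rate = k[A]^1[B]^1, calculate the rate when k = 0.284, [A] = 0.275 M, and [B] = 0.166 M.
0.01296 M/s

rate = k·[A]^1·[B]^1 = 0.284·(0.275)^1·(0.166)^1 = 0.284·0.275·0.166 = 0.01296 M/s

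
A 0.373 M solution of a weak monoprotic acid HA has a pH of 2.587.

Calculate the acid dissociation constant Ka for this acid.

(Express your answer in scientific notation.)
K_a = 1.81e-05

[H⁺] = 10^(−pH) = 10^(−2.587) = 2.588e-03 M. For HA ⇌ H⁺ + A⁻, Ka = x²/(C − x) = (2.588e-03)²/(0.373 − 2.588e-03) = 1.81e-05.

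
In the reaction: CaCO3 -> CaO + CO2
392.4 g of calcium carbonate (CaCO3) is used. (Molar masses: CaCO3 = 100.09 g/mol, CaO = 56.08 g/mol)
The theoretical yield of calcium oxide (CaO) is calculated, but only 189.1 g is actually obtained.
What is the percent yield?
Moles of CaCO3 = 392.4 g ÷ 100.09 g/mol = 3.92047 mol
Mole ratio: 1 mol CaO / 1 mol CaCO3
Moles of CaO = 3.92047 × (1/1) = 3.92047 mol
Theoretical yield = 3.92047 mol × 56.08 g/mol = 219.86 g
Actual yield = 189.1 g
Percent yield = (189.1 / 219.86) × 100% = 86.0%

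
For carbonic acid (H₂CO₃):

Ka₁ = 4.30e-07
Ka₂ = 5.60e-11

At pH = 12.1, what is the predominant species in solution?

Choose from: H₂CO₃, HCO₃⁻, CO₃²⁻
CO₃²⁻

pKa1 = 6.37, pKa2 = 10.25. Each pKa is the crossover between adjacent species; pH = 12.1 lies in the region where CO₃²⁻ predominates.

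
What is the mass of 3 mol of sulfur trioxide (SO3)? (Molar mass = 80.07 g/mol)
Mass = 3 mol × 80.07 g/mol = 240.2 g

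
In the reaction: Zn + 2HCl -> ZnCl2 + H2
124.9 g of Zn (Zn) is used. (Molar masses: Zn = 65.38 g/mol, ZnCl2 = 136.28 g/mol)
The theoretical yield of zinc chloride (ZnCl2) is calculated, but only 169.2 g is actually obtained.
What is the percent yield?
Moles of Zn = 124.9 g ÷ 65.38 g/mol = 1.91037 mol
Mole ratio: 1 mol ZnCl2 / 1 mol Zn
Moles of ZnCl2 = 1.91037 × (1/1) = 1.91037 mol
Theoretical yield = 1.91037 mol × 136.28 g/mol = 260.35 g
Actual yield = 169.2 g
Percent yield = (169.2 / 260.35) × 100% = 65.0%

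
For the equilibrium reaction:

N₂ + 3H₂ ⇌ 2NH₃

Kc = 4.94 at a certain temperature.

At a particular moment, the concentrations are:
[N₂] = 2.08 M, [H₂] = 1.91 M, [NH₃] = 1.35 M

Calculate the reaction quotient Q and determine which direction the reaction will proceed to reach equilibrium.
Q = 0.126, Q < K, reaction proceeds forward (toward products)

Q = ([NH₃]^2) / ([N₂] × [H₂]^3)
  = ((1.35)^2) / ((2.08)·(1.91)^3) = 1.8225/14.493 = 0.1257
Since Q = 0.1257 < Kc = 4.94, the reaction proceeds forward (toward products) to reach equilibrium.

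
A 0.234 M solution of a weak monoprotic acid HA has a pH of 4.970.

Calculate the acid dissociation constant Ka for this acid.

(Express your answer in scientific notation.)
K_a = 4.91e-10

[H⁺] = 10^(−pH) = 10^(−4.970) = 1.072e-05 M. For HA ⇌ H⁺ + A⁻, Ka = x²/(C − x) = (1.072e-05)²/(0.234 − 1.072e-05) = 4.91e-10.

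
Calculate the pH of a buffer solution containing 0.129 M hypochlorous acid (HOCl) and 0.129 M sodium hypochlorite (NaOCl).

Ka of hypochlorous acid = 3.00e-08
pH = 7.52

pKa = -log(3.00e-08) = 7.52. pH = pKa + log([A⁻]/[HA]) = 7.52 + log(0.129/0.129)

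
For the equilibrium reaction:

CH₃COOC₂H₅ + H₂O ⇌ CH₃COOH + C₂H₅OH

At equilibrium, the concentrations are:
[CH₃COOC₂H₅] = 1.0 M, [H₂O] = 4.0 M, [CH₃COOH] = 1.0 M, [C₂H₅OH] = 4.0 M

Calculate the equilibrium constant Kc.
K_c = 1.0000

Kc = ([CH₃COOH] × [C₂H₅OH]) / ([CH₃COOC₂H₅] × [H₂O])
   = ((1.0)·(4.0)) / ((1.0)·(4.0))
   = 4 / 4 = 1.0000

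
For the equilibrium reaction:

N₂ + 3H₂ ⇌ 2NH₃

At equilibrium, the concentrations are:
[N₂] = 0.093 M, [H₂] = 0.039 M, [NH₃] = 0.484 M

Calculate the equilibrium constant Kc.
K_c = 4.25e+04

Kc = ([NH₃]^2) / ([N₂] × [H₂]^3)
   = ((0.484)^2) / ((0.093)·(0.039)^3)
   = 0.23426 / 5.5167e-06 = 4.25e+04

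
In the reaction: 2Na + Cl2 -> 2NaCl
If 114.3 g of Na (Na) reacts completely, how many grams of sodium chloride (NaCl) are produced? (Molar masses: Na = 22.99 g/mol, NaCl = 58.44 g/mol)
Moles of Na = 114.3 g ÷ 22.99 g/mol = 4.97173 mol
Mole ratio: 2 mol NaCl / 2 mol Na
Moles of NaCl = 4.97173 × (2/2) = 4.97173 mol
Mass of NaCl = 4.97173 mol × 58.44 g/mol = 290.5 g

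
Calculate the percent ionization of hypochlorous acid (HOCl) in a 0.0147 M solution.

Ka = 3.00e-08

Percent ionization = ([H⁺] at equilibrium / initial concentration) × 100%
Percent ionization = 0.143%

Let x = [H⁺]. Ka = x²/(C - x) ⇒ x² + (3.00e-08)x - (3.00e-08)(0.0147) = 0. x = 2.0985e-05. Percent = (2.0985e-05/0.0147) × 100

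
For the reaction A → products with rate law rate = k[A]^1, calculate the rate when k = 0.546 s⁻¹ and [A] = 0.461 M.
0.2517 M/s

rate = k·[A]^1 = 0.546·(0.461)^1 = 0.546·0.461 = 0.2517 M/s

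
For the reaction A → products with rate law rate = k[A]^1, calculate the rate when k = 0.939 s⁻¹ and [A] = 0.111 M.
0.1042 M/s

rate = k·[A]^1 = 0.939·(0.111)^1 = 0.939·0.111 = 0.1042 M/s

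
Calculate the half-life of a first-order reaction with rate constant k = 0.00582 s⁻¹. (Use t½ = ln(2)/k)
119.10 s

t½ = ln(2)/k = 0.6931/0.00582 = 119.10 s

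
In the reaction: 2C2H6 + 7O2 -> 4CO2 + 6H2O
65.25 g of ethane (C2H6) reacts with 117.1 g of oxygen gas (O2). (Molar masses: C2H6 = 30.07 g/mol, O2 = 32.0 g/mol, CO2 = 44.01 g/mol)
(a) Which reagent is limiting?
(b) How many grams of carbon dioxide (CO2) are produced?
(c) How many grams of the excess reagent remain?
(a) O2, (b) 92.03 g, (c) 33.81 g

Moles of C2H6 = 65.25 g ÷ 30.07 g/mol = 2.16994 mol
Moles of O2 = 117.1 g ÷ 32.0 g/mol = 3.65937 mol
Moles ÷ coefficient: C2H6: 2.16994/2 = 1.085, O2: 3.65937/7 = 0.5228
(a) O2 has the smaller value, so O2 is the limiting reagent.
(b) Moles of CO2 = 3.65937 mol O2 × (4/7) = 2.09107 mol; mass = 2.09107 mol × 44.01 g/mol = 92.03 g
(c) C2H6 consumed = 3.65937 × (2/7) = 1.04554 mol; remaining = 2.16994 − 1.04554 = 1.1244 mol; mass = 1.1244 mol × 30.07 g/mol = 33.81 g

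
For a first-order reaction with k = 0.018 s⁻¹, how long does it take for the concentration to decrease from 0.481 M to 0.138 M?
69.37 s

From ln[A] = ln[A]₀ - k·t: t = ln([A]₀/[A])/k = ln(0.481/0.138)/0.018 = ln(3.4855)/0.018 = 1.2486/0.018 = 69.37 s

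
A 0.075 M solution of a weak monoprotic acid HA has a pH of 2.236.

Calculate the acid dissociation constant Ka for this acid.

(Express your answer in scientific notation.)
K_a = 4.87e-04

[H⁺] = 10^(−pH) = 10^(−2.236) = 5.808e-03 M. For HA ⇌ H⁺ + A⁻, Ka = x²/(C − x) = (5.808e-03)²/(0.075 − 5.808e-03) = 4.87e-04.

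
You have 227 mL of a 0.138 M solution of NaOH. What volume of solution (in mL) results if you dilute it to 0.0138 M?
Using M₁V₁ = M₂V₂:
0.138 × 227 = 0.0138 × V₂
V₂ = (0.138 × 227) / 0.0138 = 2270 mL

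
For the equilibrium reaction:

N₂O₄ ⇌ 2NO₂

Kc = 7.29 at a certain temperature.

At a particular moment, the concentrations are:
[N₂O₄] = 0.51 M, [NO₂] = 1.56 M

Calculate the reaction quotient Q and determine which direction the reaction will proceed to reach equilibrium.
Q = 4.772, Q < K, reaction proceeds forward (toward products)

Q = ([NO₂]^2) / ([N₂O₄])
  = ((1.56)^2) / ((0.51)) = 2.4336/0.51 = 4.772
Since Q = 4.772 < Kc = 7.29, the reaction proceeds forward (toward products) to reach equilibrium.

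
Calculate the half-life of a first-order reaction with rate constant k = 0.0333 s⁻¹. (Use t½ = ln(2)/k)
20.82 s

t½ = ln(2)/k = 0.6931/0.0333 = 20.82 s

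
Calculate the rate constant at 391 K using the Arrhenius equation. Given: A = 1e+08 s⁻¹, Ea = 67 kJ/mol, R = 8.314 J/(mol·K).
1.12e-01 s⁻¹

k = A·exp(-Ea/(R·T)) = 1e+08·exp(-67000/(8.314·391)) = 1e+08·exp(-20.6105) = 1e+08·1.1194e-09 = 1.12e-01 s⁻¹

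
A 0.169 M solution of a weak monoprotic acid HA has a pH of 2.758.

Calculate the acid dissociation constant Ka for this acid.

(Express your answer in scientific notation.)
K_a = 1.82e-05

[H⁺] = 10^(−pH) = 10^(−2.758) = 1.746e-03 M. For HA ⇌ H⁺ + A⁻, Ka = x²/(C − x) = (1.746e-03)²/(0.169 − 1.746e-03) = 1.82e-05.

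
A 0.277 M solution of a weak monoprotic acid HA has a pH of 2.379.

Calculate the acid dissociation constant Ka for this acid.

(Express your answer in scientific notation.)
K_a = 6.40e-05

[H⁺] = 10^(−pH) = 10^(−2.379) = 4.178e-03 M. For HA ⇌ H⁺ + A⁻, Ka = x²/(C − x) = (4.178e-03)²/(0.277 − 4.178e-03) = 6.40e-05.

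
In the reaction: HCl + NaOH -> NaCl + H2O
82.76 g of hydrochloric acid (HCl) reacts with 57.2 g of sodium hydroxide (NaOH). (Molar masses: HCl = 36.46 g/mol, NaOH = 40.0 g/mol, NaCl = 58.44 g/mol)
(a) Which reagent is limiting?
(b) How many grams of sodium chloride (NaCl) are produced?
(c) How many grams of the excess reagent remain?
(a) NaOH, (b) 83.57 g, (c) 30.62 g

Moles of HCl = 82.76 g ÷ 36.46 g/mol = 2.26988 mol
Moles of NaOH = 57.2 g ÷ 40.0 g/mol = 1.43 mol
Moles ÷ coefficient: HCl: 2.26988/1 = 2.27, NaOH: 1.43/1 = 1.43
(a) NaOH has the smaller value, so NaOH is the limiting reagent.
(b) Moles of NaCl = 1.43 mol NaOH × (1/1) = 1.43 mol; mass = 1.43 mol × 58.44 g/mol = 83.57 g
(c) HCl consumed = 1.43 × (1/1) = 1.43 mol; remaining = 2.26988 − 1.43 = 0.839885 mol; mass = 0.839885 mol × 36.46 g/mol = 30.62 g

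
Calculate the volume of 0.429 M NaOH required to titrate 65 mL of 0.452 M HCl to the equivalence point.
V_{base} = 68.5 mL

At equivalence: moles acid = moles base.
moles HCl = 0.452 M × 0.065 L = 0.02938 mol
V_NaOH = 0.02938 mol ÷ 0.429 M = 0.06848 L = 68.5 mL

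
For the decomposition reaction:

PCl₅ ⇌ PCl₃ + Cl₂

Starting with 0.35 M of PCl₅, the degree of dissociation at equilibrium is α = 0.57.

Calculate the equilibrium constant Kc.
K_c = 0.2645

x = α·[A]₀ = 0.57 × 0.35 = 0.1995 M dissociated.
At eq: [PCl₅] = 0.35 − 0.1995 = 0.1505 M; [PCl₃] = [Cl₂] = x = 0.1995 M.
Kc = [PCl₃][Cl₂]/[PCl₅] = (0.1995)²/0.1505 = 0.2645.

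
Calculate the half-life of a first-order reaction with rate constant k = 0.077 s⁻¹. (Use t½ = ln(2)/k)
9.00 s

t½ = ln(2)/k = 0.6931/0.077 = 9.00 s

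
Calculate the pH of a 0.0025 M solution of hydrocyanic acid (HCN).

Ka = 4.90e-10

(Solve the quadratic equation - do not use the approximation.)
pH = 5.96

x² + Ka×x - Ka×C = 0. Using quadratic formula: [H⁺] = 1.1066e-06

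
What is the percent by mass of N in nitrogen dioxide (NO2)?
Mass of N in formula = 14.01 × 1 = 14.01 g/mol
Molar mass = 46.01 g/mol
% N = (14.01/46.01) × 100% = 30.45%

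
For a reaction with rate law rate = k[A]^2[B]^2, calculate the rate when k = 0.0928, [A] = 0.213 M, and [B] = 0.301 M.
0.0003815 M/s

rate = k·[A]^2·[B]^2 = 0.0928·(0.213)^2·(0.301)^2 = 0.0928·0.045369·0.090601 = 0.0003815 M/s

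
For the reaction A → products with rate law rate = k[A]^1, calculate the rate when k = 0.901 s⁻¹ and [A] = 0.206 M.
0.1856 M/s

rate = k·[A]^1 = 0.901·(0.206)^1 = 0.901·0.206 = 0.1856 M/s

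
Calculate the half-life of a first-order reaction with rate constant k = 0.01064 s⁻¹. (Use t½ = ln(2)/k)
65.15 s

t½ = ln(2)/k = 0.6931/0.01064 = 65.15 s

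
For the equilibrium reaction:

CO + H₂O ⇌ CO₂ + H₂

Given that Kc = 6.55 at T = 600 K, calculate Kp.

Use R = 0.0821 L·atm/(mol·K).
K_p = 6.5500

Δn = (moles gaseous products) − (moles gaseous reactants) = 0
T = 600 K; RT = 0.0821 × 600 = 49.26
Kp = Kc·(RT)^Δn = 6.55 × (49.26)^0 = 6.55 × 1 = 6.5500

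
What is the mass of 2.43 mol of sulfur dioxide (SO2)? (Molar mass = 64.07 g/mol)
Mass = 2.43 mol × 64.07 g/mol = 155.7 g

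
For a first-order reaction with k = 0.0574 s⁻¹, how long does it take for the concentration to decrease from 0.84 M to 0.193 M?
25.62 s

From ln[A] = ln[A]₀ - k·t: t = ln([A]₀/[A])/k = ln(0.84/0.193)/0.0574 = ln(4.3523)/0.0574 = 1.4707/0.0574 = 25.62 s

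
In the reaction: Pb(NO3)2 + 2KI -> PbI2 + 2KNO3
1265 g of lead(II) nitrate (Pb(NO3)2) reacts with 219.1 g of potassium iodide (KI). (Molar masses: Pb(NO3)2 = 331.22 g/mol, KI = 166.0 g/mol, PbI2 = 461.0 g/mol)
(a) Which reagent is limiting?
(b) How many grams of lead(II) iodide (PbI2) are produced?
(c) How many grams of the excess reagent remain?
(a) KI, (b) 304.2 g, (c) 1046 g

Moles of Pb(NO3)2 = 1265 g ÷ 331.22 g/mol = 3.81921 mol
Moles of KI = 219.1 g ÷ 166.0 g/mol = 1.31988 mol
Moles ÷ coefficient: Pb(NO3)2: 3.81921/1 = 3.819, KI: 1.31988/2 = 0.6599
(a) KI has the smaller value, so KI is the limiting reagent.
(b) Moles of PbI2 = 1.31988 mol KI × (1/2) = 0.65994 mol; mass = 0.65994 mol × 461.0 g/mol = 304.2 g
(c) Pb(NO3)2 consumed = 1.31988 × (1/2) = 0.65994 mol; remaining = 3.81921 − 0.65994 = 3.15927 mol; mass = 3.15927 mol × 331.22 g/mol = 1046 g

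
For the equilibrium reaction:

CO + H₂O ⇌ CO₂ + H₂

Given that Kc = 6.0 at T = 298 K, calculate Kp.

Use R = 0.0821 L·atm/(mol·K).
K_p = 6.0000

Δn = (moles gaseous products) − (moles gaseous reactants) = 0
T = 298 K; RT = 0.0821 × 298 = 24.4658
Kp = Kc·(RT)^Δn = 6.0 × (24.4658)^0 = 6.0 × 1 = 6.0000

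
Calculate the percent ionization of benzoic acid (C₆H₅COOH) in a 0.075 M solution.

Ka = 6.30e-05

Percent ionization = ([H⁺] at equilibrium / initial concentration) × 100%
Percent ionization = 2.86%

Let x = [H⁺]. Ka = x²/(C - x) ⇒ x² + (6.30e-05)x - (6.30e-05)(0.075) = 0. x = 2.1424e-03. Percent = (2.1424e-03/0.075) × 100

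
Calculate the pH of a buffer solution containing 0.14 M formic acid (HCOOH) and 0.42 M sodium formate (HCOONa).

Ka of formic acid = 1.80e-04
pH = 4.22

pKa = -log(1.80e-04) = 3.74. pH = pKa + log([A⁻]/[HA]) = 3.74 + log(0.42/0.14)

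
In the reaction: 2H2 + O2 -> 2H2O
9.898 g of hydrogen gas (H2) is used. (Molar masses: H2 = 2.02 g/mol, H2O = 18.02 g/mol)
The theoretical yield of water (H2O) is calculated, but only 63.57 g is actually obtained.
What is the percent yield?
Moles of H2 = 9.898 g ÷ 2.02 g/mol = 4.9 mol
Mole ratio: 2 mol H2O / 2 mol H2
Moles of H2O = 4.9 × (2/2) = 4.9 mol
Theoretical yield = 4.9 mol × 18.02 g/mol = 88.298 g
Actual yield = 63.57 g
Percent yield = (63.57 / 88.298) × 100% = 72.0%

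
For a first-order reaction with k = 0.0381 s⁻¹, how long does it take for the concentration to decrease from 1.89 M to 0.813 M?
22.14 s

From ln[A] = ln[A]₀ - k·t: t = ln([A]₀/[A])/k = ln(1.89/0.813)/0.0381 = ln(2.3247)/0.0381 = 0.8436/0.0381 = 22.14 s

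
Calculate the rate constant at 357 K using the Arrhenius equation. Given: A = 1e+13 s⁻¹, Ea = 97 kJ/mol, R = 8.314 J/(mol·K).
6.41e-02 s⁻¹

k = A·exp(-Ea/(R·T)) = 1e+13·exp(-97000/(8.314·357)) = 1e+13·exp(-32.6809) = 1e+13·6.4104e-15 = 6.41e-02 s⁻¹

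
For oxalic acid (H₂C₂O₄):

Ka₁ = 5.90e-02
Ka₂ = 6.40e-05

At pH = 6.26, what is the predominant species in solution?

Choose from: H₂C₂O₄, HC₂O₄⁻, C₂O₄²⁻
C₂O₄²⁻

pKa1 = 1.23, pKa2 = 4.19. Each pKa is the crossover between adjacent species; pH = 6.26 lies in the region where C₂O₄²⁻ predominates.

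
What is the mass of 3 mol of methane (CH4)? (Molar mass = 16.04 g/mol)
Mass = 3 mol × 16.04 g/mol = 48.12 g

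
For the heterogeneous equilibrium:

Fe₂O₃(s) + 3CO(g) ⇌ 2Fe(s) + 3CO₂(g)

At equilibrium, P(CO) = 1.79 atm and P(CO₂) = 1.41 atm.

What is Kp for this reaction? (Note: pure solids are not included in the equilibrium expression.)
K_p = 0.489

Solids (Fe₂O₃, Fe) are excluded.
Kp = P(CO₂)³/P(CO)³ = (1.41)³/(1.79)³ = 2.803/5.735 = 0.489.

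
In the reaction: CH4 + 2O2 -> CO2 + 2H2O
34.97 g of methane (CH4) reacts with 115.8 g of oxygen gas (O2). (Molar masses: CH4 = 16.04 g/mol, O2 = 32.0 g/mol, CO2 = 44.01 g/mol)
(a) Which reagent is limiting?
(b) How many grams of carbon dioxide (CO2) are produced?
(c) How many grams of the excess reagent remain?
(a) O2, (b) 79.63 g, (c) 5.948 g

Moles of CH4 = 34.97 g ÷ 16.04 g/mol = 2.18017 mol
Moles of O2 = 115.8 g ÷ 32.0 g/mol = 3.61875 mol
Moles ÷ coefficient: CH4: 2.18017/1 = 2.18, O2: 3.61875/2 = 1.809
(a) O2 has the smaller value, so O2 is the limiting reagent.
(b) Moles of CO2 = 3.61875 mol O2 × (1/2) = 1.80937 mol; mass = 1.80937 mol × 44.01 g/mol = 79.63 g
(c) CH4 consumed = 3.61875 × (1/2) = 1.80937 mol; remaining = 2.18017 − 1.80937 = 0.3708 mol; mass = 0.3708 mol × 16.04 g/mol = 5.948 g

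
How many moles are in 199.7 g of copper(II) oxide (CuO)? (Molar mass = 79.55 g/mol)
Moles = 199.7 g ÷ 79.55 g/mol = 2.51 mol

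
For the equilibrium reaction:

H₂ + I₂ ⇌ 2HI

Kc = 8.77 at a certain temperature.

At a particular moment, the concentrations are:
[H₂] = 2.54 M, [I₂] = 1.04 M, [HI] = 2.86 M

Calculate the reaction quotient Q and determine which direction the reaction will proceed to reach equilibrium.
Q = 3.096, Q < K, reaction proceeds forward (toward products)

Q = ([HI]^2) / ([H₂] × [I₂])
  = ((2.86)^2) / ((2.54)·(1.04)) = 8.1796/2.6416 = 3.096
Since Q = 3.096 < Kc = 8.77, the reaction proceeds forward (toward products) to reach equilibrium.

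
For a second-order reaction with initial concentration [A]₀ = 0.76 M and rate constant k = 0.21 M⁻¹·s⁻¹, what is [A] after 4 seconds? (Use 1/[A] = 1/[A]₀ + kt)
0.4639 M

1/[A] = 1/[A]₀ + k·t = 1/0.76 + (0.21)·(4) = 1.3158 + 0.8400 = 2.1558
[A] = 1/2.1558 = 0.4639 M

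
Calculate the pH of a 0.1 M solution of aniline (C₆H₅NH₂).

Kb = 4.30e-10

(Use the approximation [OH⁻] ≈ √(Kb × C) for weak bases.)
pH = 8.82

[OH⁻] = √(Kb × C) = √(4.30e-10 × 0.1) = 6.5574e-06. pOH = 5.18, pH = 14 - pOH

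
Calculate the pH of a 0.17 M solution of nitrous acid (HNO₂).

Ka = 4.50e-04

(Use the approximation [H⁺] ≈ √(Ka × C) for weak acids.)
pH = 2.06

[H⁺] = √(Ka × C) = √(4.50e-04 × 0.17) = 8.7464e-03. pH = -log(8.7464e-03)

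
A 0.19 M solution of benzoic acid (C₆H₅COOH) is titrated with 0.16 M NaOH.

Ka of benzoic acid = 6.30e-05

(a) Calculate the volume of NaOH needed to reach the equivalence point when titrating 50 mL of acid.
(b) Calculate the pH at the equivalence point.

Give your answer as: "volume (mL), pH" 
V = 59.4 mL, pH = 8.57

(a) At equivalence: moles acid = moles base.
moles acid = 0.19 × 0.05 = 0.0095 mol; V_NaOH = 0.0095/0.16 = 0.05937 L = 59.4 mL.
(b) At equivalence, all acid → conjugate base A⁻ at [A⁻] = 0.0095/0.1094 = 0.08686 M.
Kb = Kw/Ka = 1.0e-14/6.30e-05 = 1.587e-10; [OH⁻] = √(Kb·[A⁻]) = 3.713e-06; pOH = 5.43; pH = 14 − pOH = 8.57.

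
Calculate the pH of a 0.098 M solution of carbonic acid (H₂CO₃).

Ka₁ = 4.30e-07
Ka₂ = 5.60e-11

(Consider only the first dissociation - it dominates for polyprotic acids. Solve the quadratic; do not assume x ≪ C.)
pH = 3.69

x² + Ka₁·x − Ka₁·C = 0 with Ka₁ = 4.30e-07, C = 0.098.
x = (−Ka₁ + √(Ka₁² + 4·Ka₁·C))/2 = 2.0507e-04 M, so pH = 3.69.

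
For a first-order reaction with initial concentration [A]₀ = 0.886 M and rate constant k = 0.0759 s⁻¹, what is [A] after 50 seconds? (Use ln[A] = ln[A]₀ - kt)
0.0199 M

ln[A] = ln[A]₀ - k·t = ln(0.886) - (0.0759)·(50) = -0.1210 - 3.7950 = -3.9160
[A] = e^(-3.9160) = 0.0199 M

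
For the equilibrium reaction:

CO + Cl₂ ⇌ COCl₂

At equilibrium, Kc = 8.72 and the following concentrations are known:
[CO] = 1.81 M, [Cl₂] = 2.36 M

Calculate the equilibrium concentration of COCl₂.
[COCl₂] = 37.2484 M

Kc = ([COCl₂]) / ([CO] × [Cl₂]) = 8.72
[COCl₂]^1 = Kc · (reactant terms)/(other product terms) = 8.72 · 4.2716 / 1 = 37.248
[COCl₂] = 37.2484 M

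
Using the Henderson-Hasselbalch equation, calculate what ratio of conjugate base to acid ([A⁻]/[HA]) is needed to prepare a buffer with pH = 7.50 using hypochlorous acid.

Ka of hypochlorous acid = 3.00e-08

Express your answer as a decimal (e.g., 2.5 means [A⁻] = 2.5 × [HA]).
[A⁻]/[HA] = 0.949

pKa = −log(3.00e-08) = 7.5229. pH = pKa + log([A⁻]/[HA]). 7.50 = 7.5229 + log(ratio). log(ratio) = 7.50 − 7.5229 = -0.0229. ratio = 10^(-0.0229) = 0.949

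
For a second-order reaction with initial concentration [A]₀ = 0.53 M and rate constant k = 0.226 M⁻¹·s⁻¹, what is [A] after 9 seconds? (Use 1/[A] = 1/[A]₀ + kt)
0.2551 M

1/[A] = 1/[A]₀ + k·t = 1/0.53 + (0.226)·(9) = 1.8868 + 2.0340 = 3.9208
[A] = 1/3.9208 = 0.2551 M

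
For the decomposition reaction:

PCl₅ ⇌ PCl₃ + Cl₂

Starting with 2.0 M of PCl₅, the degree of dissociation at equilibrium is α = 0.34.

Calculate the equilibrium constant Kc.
K_c = 0.3503

x = α·[A]₀ = 0.34 × 2.0 = 0.68 M dissociated.
At eq: [PCl₅] = 2.0 − 0.68 = 1.32 M; [PCl₃] = [Cl₂] = x = 0.68 M.
Kc = [PCl₃][Cl₂]/[PCl₅] = (0.68)²/1.32 = 0.3503.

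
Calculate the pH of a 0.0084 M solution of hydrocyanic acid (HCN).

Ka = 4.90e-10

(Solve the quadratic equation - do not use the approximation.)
pH = 5.69

x² + Ka×x - Ka×C = 0. Using quadratic formula: [H⁺] = 2.0285e-06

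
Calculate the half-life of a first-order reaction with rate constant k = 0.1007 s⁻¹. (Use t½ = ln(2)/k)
6.88 s

t½ = ln(2)/k = 0.6931/0.1007 = 6.88 s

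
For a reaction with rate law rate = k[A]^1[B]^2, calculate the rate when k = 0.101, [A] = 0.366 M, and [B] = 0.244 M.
0.002201 M/s

rate = k·[A]^1·[B]^2 = 0.101·(0.366)^1·(0.244)^2 = 0.101·0.366·0.059536 = 0.002201 M/s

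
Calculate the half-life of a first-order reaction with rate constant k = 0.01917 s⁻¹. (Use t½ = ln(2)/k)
36.16 s

t½ = ln(2)/k = 0.6931/0.01917 = 36.16 s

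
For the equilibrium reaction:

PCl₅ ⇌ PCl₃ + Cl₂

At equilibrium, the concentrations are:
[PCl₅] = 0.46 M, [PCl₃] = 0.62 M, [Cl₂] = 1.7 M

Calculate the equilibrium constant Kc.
K_c = 2.2913

Kc = ([PCl₃] × [Cl₂]) / ([PCl₅])
   = ((0.62)·(1.7)) / ((0.46))
   = 1.054 / 0.46 = 2.2913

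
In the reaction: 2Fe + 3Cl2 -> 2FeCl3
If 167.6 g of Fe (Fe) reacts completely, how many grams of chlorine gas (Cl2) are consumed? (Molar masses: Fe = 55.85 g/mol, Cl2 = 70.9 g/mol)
Moles of Fe = 167.6 g ÷ 55.85 g/mol = 3.0009 mol
Mole ratio: 3 mol Cl2 / 2 mol Fe
Moles of Cl2 = 3.0009 × (3/2) = 4.50134 mol
Mass of Cl2 = 4.50134 mol × 70.9 g/mol = 319.1 g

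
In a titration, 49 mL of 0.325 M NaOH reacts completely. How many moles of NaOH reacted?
Moles = Molarity × Volume (L)
Moles = 0.325 M × 0.049 L = 0.01593 mol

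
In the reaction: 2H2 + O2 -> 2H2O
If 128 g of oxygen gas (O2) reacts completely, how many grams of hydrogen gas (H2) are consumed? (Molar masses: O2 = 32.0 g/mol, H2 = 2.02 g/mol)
Moles of O2 = 128 g ÷ 32.0 g/mol = 4 mol
Mole ratio: 2 mol H2 / 1 mol O2
Moles of H2 = 4 × (2/1) = 8 mol
Mass of H2 = 8 mol × 2.02 g/mol = 16.16 g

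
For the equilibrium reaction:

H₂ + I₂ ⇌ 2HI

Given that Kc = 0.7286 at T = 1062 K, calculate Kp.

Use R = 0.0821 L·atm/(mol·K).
K_p = 0.7286

Δn = (moles gaseous products) − (moles gaseous reactants) = 0
T = 1062 K; RT = 0.0821 × 1062 = 87.1902
Kp = Kc·(RT)^Δn = 0.7286 × (87.1902)^0 = 0.7286 × 1 = 0.7286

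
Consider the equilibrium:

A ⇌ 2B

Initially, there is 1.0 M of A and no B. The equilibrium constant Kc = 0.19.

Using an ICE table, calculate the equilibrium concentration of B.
[B] = 0.391 M

ICE: [A] = 1.0 − x, [B] = 2x.
Kc = (2x)²/(1.0 − x) = 0.19 ⇒ 4x² + 0.19x − 0.19 = 0.
x = (−0.19 + √(0.19² + 4·4·0.19))/(2·4) = (−0.19 + √3.0761)/8 = 0.19549.
[B] = 2x = 0.391 M.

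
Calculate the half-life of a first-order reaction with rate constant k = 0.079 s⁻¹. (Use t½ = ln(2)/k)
8.77 s

t½ = ln(2)/k = 0.6931/0.079 = 8.77 s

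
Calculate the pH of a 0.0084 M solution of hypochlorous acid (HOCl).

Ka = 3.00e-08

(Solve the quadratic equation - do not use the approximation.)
pH = 4.80

x² + Ka×x - Ka×C = 0. Using quadratic formula: [H⁺] = 1.5860e-05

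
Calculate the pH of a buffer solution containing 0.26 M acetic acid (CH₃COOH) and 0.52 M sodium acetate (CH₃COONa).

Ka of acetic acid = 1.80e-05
pH = 5.05

pKa = -log(1.80e-05) = 4.74. pH = pKa + log([A⁻]/[HA]) = 4.74 + log(0.52/0.26)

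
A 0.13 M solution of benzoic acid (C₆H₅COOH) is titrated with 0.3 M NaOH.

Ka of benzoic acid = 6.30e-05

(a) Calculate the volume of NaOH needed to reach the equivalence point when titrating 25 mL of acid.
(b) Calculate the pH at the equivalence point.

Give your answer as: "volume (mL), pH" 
V = 10.8 mL, pH = 8.58

(a) At equivalence: moles acid = moles base.
moles acid = 0.13 × 0.025 = 0.00325 mol; V_NaOH = 0.00325/0.3 = 0.01083 L = 10.8 mL.
(b) At equivalence, all acid → conjugate base A⁻ at [A⁻] = 0.00325/0.03583 = 0.0907 M.
Kb = Kw/Ka = 1.0e-14/6.30e-05 = 1.587e-10; [OH⁻] = √(Kb·[A⁻]) = 3.794e-06; pOH = 5.42; pH = 14 − pOH = 8.58.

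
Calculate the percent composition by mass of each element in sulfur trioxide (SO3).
S: 40.05%, O: 59.95%

Molar mass of SO3 = 80.07 g/mol
% S = (1 × 32.07) / 80.07 × 100% = 32.07 / 80.07 × 100% = 40.05%
% O = (3 × 16.0) / 80.07 × 100% = 48 / 80.07 × 100% = 59.95%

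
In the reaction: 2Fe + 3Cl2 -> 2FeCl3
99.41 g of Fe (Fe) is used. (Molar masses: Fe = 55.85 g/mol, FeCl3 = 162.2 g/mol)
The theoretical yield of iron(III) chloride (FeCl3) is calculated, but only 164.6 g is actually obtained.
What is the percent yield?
Moles of Fe = 99.41 g ÷ 55.85 g/mol = 1.77995 mol
Mole ratio: 2 mol FeCl3 / 2 mol Fe
Moles of FeCl3 = 1.77995 × (2/2) = 1.77995 mol
Theoretical yield = 1.77995 mol × 162.2 g/mol = 288.71 g
Actual yield = 164.6 g
Percent yield = (164.6 / 288.71) × 100% = 57.0%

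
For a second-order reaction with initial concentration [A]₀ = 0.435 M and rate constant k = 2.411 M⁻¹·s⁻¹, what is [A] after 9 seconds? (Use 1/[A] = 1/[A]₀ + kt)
0.0417 M

1/[A] = 1/[A]₀ + k·t = 1/0.435 + (2.411)·(9) = 2.2989 + 21.6990 = 23.9979
[A] = 1/23.9979 = 0.0417 M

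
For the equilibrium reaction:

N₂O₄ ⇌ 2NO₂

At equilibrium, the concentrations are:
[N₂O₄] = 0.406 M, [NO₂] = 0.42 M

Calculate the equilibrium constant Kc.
K_c = 0.4345

Kc = ([NO₂]^2) / ([N₂O₄])
   = ((0.42)^2) / ((0.406))
   = 0.1764 / 0.406 = 0.4345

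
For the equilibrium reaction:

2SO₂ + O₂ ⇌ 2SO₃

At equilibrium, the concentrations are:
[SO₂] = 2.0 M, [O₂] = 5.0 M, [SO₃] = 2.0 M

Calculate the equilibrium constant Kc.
K_c = 0.2000

Kc = ([SO₃]^2) / ([SO₂]^2 × [O₂])
   = ((2.0)^2) / ((2.0)^2·(5.0))
   = 4 / 20 = 0.2000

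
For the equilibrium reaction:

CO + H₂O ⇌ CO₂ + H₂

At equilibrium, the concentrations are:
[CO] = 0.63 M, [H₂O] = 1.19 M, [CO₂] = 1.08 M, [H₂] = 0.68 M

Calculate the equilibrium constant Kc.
K_c = 0.9796

Kc = ([CO₂] × [H₂]) / ([CO] × [H₂O])
   = ((1.08)·(0.68)) / ((0.63)·(1.19))
   = 0.7344 / 0.7497 = 0.9796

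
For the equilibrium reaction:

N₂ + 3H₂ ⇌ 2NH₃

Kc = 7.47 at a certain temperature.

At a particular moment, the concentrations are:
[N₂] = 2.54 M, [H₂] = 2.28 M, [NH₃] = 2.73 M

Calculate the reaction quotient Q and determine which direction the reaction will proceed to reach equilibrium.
Q = 0.248, Q < K, reaction proceeds forward (toward products)

Q = ([NH₃]^2) / ([N₂] × [H₂]^3)
  = ((2.73)^2) / ((2.54)·(2.28)^3) = 7.4529/30.105 = 0.2476
Since Q = 0.2476 < Kc = 7.47, the reaction proceeds forward (toward products) to reach equilibrium.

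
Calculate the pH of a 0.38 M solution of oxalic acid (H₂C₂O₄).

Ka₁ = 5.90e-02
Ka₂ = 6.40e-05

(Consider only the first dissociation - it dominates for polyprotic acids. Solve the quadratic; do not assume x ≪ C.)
pH = 0.91

x² + Ka₁·x − Ka₁·C = 0 with Ka₁ = 5.90e-02, C = 0.38.
x = (−Ka₁ + √(Ka₁² + 4·Ka₁·C))/2 = 1.2311e-01 M, so pH = 0.91.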